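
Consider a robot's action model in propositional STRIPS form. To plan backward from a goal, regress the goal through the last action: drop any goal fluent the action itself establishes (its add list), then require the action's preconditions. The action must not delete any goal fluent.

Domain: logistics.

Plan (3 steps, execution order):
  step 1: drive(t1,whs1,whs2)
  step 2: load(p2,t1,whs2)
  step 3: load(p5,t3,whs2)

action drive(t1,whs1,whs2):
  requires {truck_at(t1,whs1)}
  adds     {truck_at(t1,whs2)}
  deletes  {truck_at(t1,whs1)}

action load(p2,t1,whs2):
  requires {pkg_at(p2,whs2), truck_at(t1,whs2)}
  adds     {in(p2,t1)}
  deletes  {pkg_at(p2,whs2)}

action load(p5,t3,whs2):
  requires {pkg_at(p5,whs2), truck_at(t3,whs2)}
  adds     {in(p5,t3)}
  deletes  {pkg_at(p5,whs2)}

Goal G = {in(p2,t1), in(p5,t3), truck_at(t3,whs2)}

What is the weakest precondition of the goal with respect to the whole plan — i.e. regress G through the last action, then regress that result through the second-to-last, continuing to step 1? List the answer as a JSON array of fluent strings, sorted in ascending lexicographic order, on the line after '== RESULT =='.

Regress step by step:
  through step 3 (load(p5,t3,whs2)): drop {in(p5,t3)}, keep {in(p2,t1), truck_at(t3,whs2)}, require {pkg_at(p5,whs2), truck_at(t3,whs2)}
    → {in(p2,t1), pkg_at(p5,whs2), truck_at(t3,whs2)}
  through step 2 (load(p2,t1,whs2)): drop {in(p2,t1)}, keep {pkg_at(p5,whs2), truck_at(t3,whs2)}, require {pkg_at(p2,whs2), truck_at(t1,whs2)}
    → {pkg_at(p2,whs2), pkg_at(p5,whs2), truck_at(t1,whs2), truck_at(t3,whs2)}
  through step 1 (drive(t1,whs1,whs2)): drop {truck_at(t1,whs2)}, keep {pkg_at(p2,whs2), pkg_at(p5,whs2), truck_at(t3,whs2)}, require {truck_at(t1,whs1)}
    → {pkg_at(p2,whs2), pkg_at(p5,whs2), truck_at(t1,whs1), truck_at(t3,whs2)}

== RESULT ==
["pkg_at(p2,whs2)", "pkg_at(p5,whs2)", "truck_at(t1,whs1)", "truck_at(t3,whs2)"]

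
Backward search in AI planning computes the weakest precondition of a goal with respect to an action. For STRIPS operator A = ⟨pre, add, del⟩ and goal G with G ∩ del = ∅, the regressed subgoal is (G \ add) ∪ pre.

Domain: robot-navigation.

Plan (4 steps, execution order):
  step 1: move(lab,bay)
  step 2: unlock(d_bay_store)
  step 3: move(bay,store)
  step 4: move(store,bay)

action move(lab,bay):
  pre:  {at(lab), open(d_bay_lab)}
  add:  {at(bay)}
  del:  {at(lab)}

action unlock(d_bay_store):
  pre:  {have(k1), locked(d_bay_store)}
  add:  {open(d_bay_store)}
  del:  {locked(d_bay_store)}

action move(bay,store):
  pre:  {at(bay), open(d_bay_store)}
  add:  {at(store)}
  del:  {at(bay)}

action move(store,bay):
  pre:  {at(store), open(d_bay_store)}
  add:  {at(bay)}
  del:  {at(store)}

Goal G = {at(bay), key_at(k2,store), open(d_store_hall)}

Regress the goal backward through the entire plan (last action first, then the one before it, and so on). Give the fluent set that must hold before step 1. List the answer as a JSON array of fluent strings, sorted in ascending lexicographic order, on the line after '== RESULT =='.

Work backward from the goal:
  through step 4 (move(store,bay)): drop {at(bay)}, keep {key_at(k2,store), open(d_store_hall)}, require {at(store), open(d_bay_store)}
    → {at(store), key_at(k2,store), open(d_bay_store), open(d_store_hall)}
  through step 3 (move(bay,store)): drop {at(store)}, keep {key_at(k2,store), open(d_bay_store), open(d_store_hall)}, require {at(bay), open(d_bay_store)}
    → {at(bay), key_at(k2,store), open(d_bay_store), open(d_store_hall)}
  through step 2 (unlock(d_bay_store)): drop {open(d_bay_store)}, keep {at(bay), key_at(k2,store), open(d_store_hall)}, require {have(k1), locked(d_bay_store)}
    → {at(bay), have(k1), key_at(k2,store), locked(d_bay_store), open(d_store_hall)}
  through step 1 (move(lab,bay)): drop {at(bay)}, keep {have(k1), key_at(k2,store), locked(d_bay_store), open(d_store_hall)}, require {at(lab), open(d_bay_lab)}
    → {at(lab), have(k1), key_at(k2,store), locked(d_bay_store), open(d_bay_lab), open(d_store_hall)}

== RESULT ==
["at(lab)", "have(k1)", "key_at(k2,store)", "locked(d_bay_store)", "open(d_bay_lab)", "open(d_store_hall)"]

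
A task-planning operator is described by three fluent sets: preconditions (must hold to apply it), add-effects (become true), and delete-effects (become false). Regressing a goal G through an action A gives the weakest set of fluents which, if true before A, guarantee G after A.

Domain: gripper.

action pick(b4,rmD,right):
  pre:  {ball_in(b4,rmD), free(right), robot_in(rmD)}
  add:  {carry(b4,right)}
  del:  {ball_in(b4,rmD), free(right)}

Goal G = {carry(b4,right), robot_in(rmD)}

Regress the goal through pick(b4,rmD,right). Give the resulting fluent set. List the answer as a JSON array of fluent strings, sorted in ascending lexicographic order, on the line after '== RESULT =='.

Regress:
  G ∩ del = {}  (empty — regression defined)
  G \ add = {carry(b4,right), robot_in(rmD)} \ {carry(b4,right)} = {robot_in(rmD)}
  ∪ pre   = {robot_in(rmD)} ∪ {ball_in(b4,rmD), free(right), robot_in(rmD)}
          = {ball_in(b4,rmD), free(right), robot_in(rmD)}

== RESULT ==
["ball_in(b4,rmD)", "free(right)", "robot_in(rmD)"]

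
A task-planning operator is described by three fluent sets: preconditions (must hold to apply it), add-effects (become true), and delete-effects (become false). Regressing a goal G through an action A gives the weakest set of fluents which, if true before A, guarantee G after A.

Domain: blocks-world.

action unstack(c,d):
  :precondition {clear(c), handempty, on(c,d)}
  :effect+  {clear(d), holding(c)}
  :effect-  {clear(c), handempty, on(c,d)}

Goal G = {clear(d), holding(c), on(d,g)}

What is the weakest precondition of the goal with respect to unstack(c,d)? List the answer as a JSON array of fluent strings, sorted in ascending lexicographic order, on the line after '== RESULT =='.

Regress:
  G ∩ del = {}  (empty — regression defined)
  G \ add = {clear(d), holding(c), on(d,g)} \ {clear(d), holding(c)} = {on(d,g)}
  ∪ pre   = {on(d,g)} ∪ {clear(c), handempty, on(c,d)}
          = {clear(c), handempty, on(c,d), on(d,g)}

== RESULT ==
["clear(c)", "handempty", "on(c,d)", "on(d,g)"]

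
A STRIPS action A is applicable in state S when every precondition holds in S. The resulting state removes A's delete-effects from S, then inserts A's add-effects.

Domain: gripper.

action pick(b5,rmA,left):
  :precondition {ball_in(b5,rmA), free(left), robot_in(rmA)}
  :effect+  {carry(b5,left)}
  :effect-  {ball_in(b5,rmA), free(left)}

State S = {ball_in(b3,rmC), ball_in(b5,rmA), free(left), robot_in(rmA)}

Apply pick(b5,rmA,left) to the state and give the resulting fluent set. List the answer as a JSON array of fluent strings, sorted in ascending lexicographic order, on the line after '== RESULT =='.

Progress:
  pre ⊆ S: {ball_in(b5,rmA), free(left), robot_in(rmA)} ⊆ S  — applicable
  S \ del = {ball_in(b3,rmC), robot_in(rmA)}
  ∪ add   = {ball_in(b3,rmC), carry(b5,left), robot_in(rmA)}

== RESULT ==
["ball_in(b3,rmC)", "carry(b5,left)", "robot_in(rmA)"]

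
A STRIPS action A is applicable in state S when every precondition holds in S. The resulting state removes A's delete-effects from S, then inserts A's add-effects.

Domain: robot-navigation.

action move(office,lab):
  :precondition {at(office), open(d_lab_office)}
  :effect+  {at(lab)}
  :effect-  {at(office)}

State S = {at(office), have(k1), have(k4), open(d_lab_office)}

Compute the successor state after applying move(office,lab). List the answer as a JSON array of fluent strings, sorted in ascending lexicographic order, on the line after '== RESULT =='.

Compute (S \ del) ∪ add:
  pre ⊆ S: {at(office), open(d_lab_office)} ⊆ S  — applicable
  S \ del = {have(k1), have(k4), open(d_lab_office)}
  ∪ add   = {at(lab), have(k1), have(k4), open(d_lab_office)}

== RESULT ==
["at(lab)", "have(k1)", "have(k4)", "open(d_lab_office)"]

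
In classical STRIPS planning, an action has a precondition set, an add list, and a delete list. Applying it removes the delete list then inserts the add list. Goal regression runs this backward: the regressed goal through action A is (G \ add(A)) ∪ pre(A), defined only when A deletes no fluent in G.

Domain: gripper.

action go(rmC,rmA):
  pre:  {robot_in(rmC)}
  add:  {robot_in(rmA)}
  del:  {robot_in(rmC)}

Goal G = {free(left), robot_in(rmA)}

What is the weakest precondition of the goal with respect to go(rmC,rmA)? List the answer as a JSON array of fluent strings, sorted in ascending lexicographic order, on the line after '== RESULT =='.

Compute (G \ add) ∪ pre:
  G ∩ del = {}  (empty — regression defined)
  G \ add = {free(left), robot_in(rmA)} \ {robot_in(rmA)} = {free(left)}
  ∪ pre   = {free(left)} ∪ {robot_in(rmC)}
          = {free(left), robot_in(rmC)}

== RESULT ==
["free(left)", "robot_in(rmC)"]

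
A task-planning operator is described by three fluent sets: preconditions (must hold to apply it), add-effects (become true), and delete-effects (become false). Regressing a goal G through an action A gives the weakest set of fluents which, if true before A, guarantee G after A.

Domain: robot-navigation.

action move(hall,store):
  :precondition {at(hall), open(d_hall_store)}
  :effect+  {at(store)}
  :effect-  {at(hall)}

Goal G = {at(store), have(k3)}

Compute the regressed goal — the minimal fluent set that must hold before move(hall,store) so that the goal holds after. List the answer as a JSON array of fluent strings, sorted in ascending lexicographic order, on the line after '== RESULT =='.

Compute (G \ add) ∪ pre:
  G ∩ del = {}  (empty — regression defined)
  G \ add = {at(store), have(k3)} \ {at(store)} = {have(k3)}
  ∪ pre   = {have(k3)} ∪ {at(hall), open(d_hall_store)}
          = {at(hall), have(k3), open(d_hall_store)}

== RESULT ==
["at(hall)", "have(k3)", "open(d_hall_store)"]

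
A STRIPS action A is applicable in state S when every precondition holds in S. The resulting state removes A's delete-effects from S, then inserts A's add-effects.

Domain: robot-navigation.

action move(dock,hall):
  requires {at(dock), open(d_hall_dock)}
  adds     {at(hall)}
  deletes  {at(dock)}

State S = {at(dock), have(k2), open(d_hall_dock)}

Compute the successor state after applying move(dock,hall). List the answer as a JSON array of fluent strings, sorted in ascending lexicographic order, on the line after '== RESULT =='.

Compute (S \ del) ∪ add:
  pre ⊆ S: {at(dock), open(d_hall_dock)} ⊆ S  — applicable
  S \ del = {have(k2), open(d_hall_dock)}
  ∪ add   = {at(hall), have(k2), open(d_hall_dock)}

== RESULT ==
["at(hall)", "have(k2)", "open(d_hall_dock)"]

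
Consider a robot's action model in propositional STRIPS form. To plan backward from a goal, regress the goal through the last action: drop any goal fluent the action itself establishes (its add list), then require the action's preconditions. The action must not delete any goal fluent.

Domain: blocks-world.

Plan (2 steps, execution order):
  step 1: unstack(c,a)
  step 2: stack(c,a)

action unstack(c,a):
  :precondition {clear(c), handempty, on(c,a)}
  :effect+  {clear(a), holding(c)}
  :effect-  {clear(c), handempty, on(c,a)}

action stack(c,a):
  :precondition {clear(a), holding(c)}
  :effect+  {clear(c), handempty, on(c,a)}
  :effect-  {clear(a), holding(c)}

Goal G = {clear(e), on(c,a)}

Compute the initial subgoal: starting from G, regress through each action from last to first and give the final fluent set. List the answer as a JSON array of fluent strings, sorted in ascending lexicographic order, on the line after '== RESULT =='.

Work backward from the goal:
  through step 2 (stack(c,a)): drop {on(c,a)}, keep {clear(e)}, require {clear(a), holding(c)}
    → {clear(a), clear(e), holding(c)}
  through step 1 (unstack(c,a)): drop {clear(a), holding(c)}, keep {clear(e)}, require {clear(c), handempty, on(c,a)}
    → {clear(c), clear(e), handempty, on(c,a)}

== RESULT ==
["clear(c)", "clear(e)", "handempty", "on(c,a)"]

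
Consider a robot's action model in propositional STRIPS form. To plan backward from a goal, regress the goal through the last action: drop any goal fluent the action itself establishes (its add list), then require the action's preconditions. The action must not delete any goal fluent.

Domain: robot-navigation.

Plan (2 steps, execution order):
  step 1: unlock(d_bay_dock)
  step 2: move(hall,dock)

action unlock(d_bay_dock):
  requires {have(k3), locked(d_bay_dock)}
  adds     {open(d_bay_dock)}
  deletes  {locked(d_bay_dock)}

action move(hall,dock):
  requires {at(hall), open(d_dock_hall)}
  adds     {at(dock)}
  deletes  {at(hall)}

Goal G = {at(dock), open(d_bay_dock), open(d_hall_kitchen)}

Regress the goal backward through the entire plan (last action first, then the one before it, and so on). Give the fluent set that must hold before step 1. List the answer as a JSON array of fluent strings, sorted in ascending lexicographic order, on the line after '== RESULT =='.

Work backward from the goal:
  through step 2 (move(hall,dock)): drop {at(dock)}, keep {open(d_bay_dock), open(d_hall_kitchen)}, require {at(hall), open(d_dock_hall)}
    → {at(hall), open(d_bay_dock), open(d_dock_hall), open(d_hall_kitchen)}
  through step 1 (unlock(d_bay_dock)): drop {open(d_bay_dock)}, keep {at(hall), open(d_dock_hall), open(d_hall_kitchen)}, require {have(k3), locked(d_bay_dock)}
    → {at(hall), have(k3), locked(d_bay_dock), open(d_dock_hall), open(d_hall_kitchen)}

== RESULT ==
["at(hall)", "have(k3)", "locked(d_bay_dock)", "open(d_dock_hall)", "open(d_hall_kitchen)"]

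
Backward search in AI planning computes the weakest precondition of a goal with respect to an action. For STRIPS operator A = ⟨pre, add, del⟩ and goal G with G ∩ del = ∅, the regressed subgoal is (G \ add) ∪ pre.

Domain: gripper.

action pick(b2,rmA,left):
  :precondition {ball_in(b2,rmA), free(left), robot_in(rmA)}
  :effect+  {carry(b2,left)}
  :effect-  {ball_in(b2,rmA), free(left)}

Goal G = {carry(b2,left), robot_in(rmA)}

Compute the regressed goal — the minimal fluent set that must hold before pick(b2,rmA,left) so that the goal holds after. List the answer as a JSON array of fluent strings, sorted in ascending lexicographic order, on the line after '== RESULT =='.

Regress:
  G ∩ del = {}  (empty — regression defined)
  G \ add = {carry(b2,left), robot_in(rmA)} \ {carry(b2,left)} = {robot_in(rmA)}
  ∪ pre   = {robot_in(rmA)} ∪ {ball_in(b2,rmA), free(left), robot_in(rmA)}
          = {ball_in(b2,rmA), free(left), robot_in(rmA)}

== RESULT ==
["ball_in(b2,rmA)", "free(left)", "robot_in(rmA)"]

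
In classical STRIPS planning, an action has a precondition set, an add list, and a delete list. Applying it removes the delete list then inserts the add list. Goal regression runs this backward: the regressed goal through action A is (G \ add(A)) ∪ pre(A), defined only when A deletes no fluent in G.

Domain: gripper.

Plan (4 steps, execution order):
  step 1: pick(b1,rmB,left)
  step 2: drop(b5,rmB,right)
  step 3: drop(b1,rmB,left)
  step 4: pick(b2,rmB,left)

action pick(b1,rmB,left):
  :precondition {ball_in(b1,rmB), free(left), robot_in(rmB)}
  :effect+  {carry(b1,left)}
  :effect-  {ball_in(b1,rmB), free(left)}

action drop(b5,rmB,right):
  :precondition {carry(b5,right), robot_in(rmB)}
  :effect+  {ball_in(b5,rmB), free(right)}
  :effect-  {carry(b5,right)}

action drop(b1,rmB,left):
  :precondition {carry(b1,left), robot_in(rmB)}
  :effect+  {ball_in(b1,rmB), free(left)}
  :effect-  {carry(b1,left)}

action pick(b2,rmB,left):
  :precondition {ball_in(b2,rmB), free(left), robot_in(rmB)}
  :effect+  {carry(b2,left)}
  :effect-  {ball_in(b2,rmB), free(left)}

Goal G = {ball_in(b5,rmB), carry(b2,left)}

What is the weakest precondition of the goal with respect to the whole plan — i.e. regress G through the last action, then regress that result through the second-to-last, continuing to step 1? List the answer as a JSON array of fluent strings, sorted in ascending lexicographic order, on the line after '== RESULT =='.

Regress step by step:
  through step 4 (pick(b2,rmB,left)): drop {carry(b2,left)}, keep {ball_in(b5,rmB)}, require {ball_in(b2,rmB), free(left), robot_in(rmB)}
    → {ball_in(b2,rmB), ball_in(b5,rmB), free(left), robot_in(rmB)}
  through step 3 (drop(b1,rmB,left)): drop {free(left)}, keep {ball_in(b2,rmB), ball_in(b5,rmB), robot_in(rmB)}, require {carry(b1,left), robot_in(rmB)}
    → {ball_in(b2,rmB), ball_in(b5,rmB), carry(b1,left), robot_in(rmB)}
  through step 2 (drop(b5,rmB,right)): drop {ball_in(b5,rmB)}, keep {ball_in(b2,rmB), carry(b1,left), robot_in(rmB)}, require {carry(b5,right), robot_in(rmB)}
    → {ball_in(b2,rmB), carry(b1,left), carry(b5,right), robot_in(rmB)}
  through step 1 (pick(b1,rmB,left)): drop {carry(b1,left)}, keep {ball_in(b2,rmB), carry(b5,right), robot_in(rmB)}, require {ball_in(b1,rmB), free(left), robot_in(rmB)}
    → {ball_in(b1,rmB), ball_in(b2,rmB), carry(b5,right), free(left), robot_in(rmB)}

== RESULT ==
["ball_in(b1,rmB)", "ball_in(b2,rmB)", "carry(b5,right)", "free(left)", "robot_in(rmB)"]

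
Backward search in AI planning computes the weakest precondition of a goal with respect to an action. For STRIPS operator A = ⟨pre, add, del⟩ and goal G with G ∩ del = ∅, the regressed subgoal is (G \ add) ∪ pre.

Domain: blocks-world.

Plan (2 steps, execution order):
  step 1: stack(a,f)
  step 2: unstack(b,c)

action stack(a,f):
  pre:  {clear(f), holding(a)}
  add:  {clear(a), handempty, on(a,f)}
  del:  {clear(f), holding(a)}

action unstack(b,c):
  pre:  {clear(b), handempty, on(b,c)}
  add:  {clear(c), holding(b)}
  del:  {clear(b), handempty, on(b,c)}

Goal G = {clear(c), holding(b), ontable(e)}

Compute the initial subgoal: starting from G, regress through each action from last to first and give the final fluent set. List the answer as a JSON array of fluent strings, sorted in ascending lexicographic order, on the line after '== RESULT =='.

Regress step by step:
  through step 2 (unstack(b,c)): drop {clear(c), holding(b)}, keep {ontable(e)}, require {clear(b), handempty, on(b,c)}
    → {clear(b), handempty, on(b,c), ontable(e)}
  through step 1 (stack(a,f)): drop {handempty}, keep {clear(b), on(b,c), ontable(e)}, require {clear(f), holding(a)}
    → {clear(b), clear(f), holding(a), on(b,c), ontable(e)}

== RESULT ==
["clear(b)", "clear(f)", "holding(a)", "on(b,c)", "ontable(e)"]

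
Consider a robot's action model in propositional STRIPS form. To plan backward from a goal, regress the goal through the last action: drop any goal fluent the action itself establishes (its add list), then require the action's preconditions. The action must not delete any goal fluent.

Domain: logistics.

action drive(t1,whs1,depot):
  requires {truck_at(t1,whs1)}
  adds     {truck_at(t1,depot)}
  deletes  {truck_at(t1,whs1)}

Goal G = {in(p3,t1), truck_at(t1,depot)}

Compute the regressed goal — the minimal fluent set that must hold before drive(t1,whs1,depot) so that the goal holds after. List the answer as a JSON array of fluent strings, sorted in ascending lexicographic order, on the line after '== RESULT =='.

Regress:
  G ∩ del = {}  (empty — regression defined)
  G \ add = {in(p3,t1), truck_at(t1,depot)} \ {truck_at(t1,depot)} = {in(p3,t1)}
  ∪ pre   = {in(p3,t1)} ∪ {truck_at(t1,whs1)}
          = {in(p3,t1), truck_at(t1,whs1)}

== RESULT ==
["in(p3,t1)", "truck_at(t1,whs1)"]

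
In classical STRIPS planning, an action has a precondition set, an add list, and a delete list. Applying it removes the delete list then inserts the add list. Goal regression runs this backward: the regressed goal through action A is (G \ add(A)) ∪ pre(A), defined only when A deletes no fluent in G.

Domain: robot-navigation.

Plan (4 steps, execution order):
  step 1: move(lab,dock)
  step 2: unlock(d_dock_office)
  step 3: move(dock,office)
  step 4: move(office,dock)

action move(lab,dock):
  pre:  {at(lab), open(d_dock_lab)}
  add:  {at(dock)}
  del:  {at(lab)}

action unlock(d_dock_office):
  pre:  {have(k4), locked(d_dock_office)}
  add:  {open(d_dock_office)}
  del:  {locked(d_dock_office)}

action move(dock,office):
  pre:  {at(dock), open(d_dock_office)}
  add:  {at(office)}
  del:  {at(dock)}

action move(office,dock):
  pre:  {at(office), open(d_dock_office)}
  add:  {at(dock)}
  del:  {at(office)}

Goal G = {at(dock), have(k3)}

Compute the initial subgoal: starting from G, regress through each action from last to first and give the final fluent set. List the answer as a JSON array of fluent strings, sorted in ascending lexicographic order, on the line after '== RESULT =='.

Work backward from the goal:
  through step 4 (move(office,dock)): drop {at(dock)}, keep {have(k3)}, require {at(office), open(d_dock_office)}
    → {at(office), have(k3), open(d_dock_office)}
  through step 3 (move(dock,office)): drop {at(office)}, keep {have(k3), open(d_dock_office)}, require {at(dock), open(d_dock_office)}
    → {at(dock), have(k3), open(d_dock_office)}
  through step 2 (unlock(d_dock_office)): drop {open(d_dock_office)}, keep {at(dock), have(k3)}, require {have(k4), locked(d_dock_office)}
    → {at(dock), have(k3), have(k4), locked(d_dock_office)}
  through step 1 (move(lab,dock)): drop {at(dock)}, keep {have(k3), have(k4), locked(d_dock_office)}, require {at(lab), open(d_dock_lab)}
    → {at(lab), have(k3), have(k4), locked(d_dock_office), open(d_dock_lab)}

== RESULT ==
["at(lab)", "have(k3)", "have(k4)", "locked(d_dock_office)", "open(d_dock_lab)"]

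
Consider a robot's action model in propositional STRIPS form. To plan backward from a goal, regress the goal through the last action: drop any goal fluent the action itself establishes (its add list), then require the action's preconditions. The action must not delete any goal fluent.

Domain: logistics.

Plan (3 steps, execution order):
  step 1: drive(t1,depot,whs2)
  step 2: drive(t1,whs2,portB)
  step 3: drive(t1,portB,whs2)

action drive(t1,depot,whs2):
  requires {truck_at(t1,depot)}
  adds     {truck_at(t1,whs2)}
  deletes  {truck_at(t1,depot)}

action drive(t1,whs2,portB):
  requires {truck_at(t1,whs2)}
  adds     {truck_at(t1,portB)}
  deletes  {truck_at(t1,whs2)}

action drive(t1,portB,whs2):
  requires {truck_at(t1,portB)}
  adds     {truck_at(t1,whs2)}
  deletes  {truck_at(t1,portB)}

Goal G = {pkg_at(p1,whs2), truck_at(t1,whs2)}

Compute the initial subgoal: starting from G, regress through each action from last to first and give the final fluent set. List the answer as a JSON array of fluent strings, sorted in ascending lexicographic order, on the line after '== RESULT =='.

Work backward from the goal:
  through step 3 (drive(t1,portB,whs2)): drop {truck_at(t1,whs2)}, keep {pkg_at(p1,whs2)}, require {truck_at(t1,portB)}
    → {pkg_at(p1,whs2), truck_at(t1,portB)}
  through step 2 (drive(t1,whs2,portB)): drop {truck_at(t1,portB)}, keep {pkg_at(p1,whs2)}, require {truck_at(t1,whs2)}
    → {pkg_at(p1,whs2), truck_at(t1,whs2)}
  through step 1 (drive(t1,depot,whs2)): drop {truck_at(t1,whs2)}, keep {pkg_at(p1,whs2)}, require {truck_at(t1,depot)}
    → {pkg_at(p1,whs2), truck_at(t1,depot)}

== RESULT ==
["pkg_at(p1,whs2)", "truck_at(t1,depot)"]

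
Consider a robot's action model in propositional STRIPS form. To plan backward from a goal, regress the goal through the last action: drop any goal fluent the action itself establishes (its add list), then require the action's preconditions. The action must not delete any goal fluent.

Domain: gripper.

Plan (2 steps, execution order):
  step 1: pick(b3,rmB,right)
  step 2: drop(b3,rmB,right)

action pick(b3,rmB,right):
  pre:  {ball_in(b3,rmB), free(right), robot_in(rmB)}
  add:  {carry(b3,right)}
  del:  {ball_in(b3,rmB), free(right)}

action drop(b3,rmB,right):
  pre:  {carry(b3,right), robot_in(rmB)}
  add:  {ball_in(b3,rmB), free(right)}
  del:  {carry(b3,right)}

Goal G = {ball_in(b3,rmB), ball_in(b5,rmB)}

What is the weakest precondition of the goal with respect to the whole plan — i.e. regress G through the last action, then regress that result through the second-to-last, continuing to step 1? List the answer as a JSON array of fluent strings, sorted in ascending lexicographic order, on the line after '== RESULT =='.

Work backward from the goal:
  through step 2 (drop(b3,rmB,right)): drop {ball_in(b3,rmB)}, keep {ball_in(b5,rmB)}, require {carry(b3,right), robot_in(rmB)}
    → {ball_in(b5,rmB), carry(b3,right), robot_in(rmB)}
  through step 1 (pick(b3,rmB,right)): drop {carry(b3,right)}, keep {ball_in(b5,rmB), robot_in(rmB)}, require {ball_in(b3,rmB), free(right), robot_in(rmB)}
    → {ball_in(b3,rmB), ball_in(b5,rmB), free(right), robot_in(rmB)}

== RESULT ==
["ball_in(b3,rmB)", "ball_in(b5,rmB)", "free(right)", "robot_in(rmB)"]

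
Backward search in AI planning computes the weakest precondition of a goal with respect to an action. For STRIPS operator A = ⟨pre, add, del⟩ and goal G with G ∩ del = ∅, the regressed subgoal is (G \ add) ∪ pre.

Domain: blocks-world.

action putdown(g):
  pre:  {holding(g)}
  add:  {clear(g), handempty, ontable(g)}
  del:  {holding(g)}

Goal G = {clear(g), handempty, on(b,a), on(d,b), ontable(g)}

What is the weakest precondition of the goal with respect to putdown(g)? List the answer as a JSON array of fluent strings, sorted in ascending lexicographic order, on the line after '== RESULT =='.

Regress:
  G ∩ del = {}  (empty — regression defined)
  G \ add = {clear(g), handempty, on(b,a), on(d,b), ontable(g)} \ {clear(g), handempty, ontable(g)} = {on(b,a), on(d,b)}
  ∪ pre   = {on(b,a), on(d,b)} ∪ {holding(g)}
          = {holding(g), on(b,a), on(d,b)}

== RESULT ==
["holding(g)", "on(b,a)", "on(d,b)"]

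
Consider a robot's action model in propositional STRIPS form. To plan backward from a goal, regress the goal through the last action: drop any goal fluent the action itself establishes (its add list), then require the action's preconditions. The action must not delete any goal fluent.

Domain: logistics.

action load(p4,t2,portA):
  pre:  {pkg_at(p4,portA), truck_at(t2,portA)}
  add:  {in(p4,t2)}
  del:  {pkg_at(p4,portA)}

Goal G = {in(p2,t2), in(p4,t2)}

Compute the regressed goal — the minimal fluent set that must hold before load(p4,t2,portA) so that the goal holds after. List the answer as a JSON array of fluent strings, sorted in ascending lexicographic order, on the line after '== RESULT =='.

Regress:
  G ∩ del = {}  (empty — regression defined)
  G \ add = {in(p2,t2), in(p4,t2)} \ {in(p4,t2)} = {in(p2,t2)}
  ∪ pre   = {in(p2,t2)} ∪ {pkg_at(p4,portA), truck_at(t2,portA)}
          = {in(p2,t2), pkg_at(p4,portA), truck_at(t2,portA)}

== RESULT ==
["in(p2,t2)", "pkg_at(p4,portA)", "truck_at(t2,portA)"]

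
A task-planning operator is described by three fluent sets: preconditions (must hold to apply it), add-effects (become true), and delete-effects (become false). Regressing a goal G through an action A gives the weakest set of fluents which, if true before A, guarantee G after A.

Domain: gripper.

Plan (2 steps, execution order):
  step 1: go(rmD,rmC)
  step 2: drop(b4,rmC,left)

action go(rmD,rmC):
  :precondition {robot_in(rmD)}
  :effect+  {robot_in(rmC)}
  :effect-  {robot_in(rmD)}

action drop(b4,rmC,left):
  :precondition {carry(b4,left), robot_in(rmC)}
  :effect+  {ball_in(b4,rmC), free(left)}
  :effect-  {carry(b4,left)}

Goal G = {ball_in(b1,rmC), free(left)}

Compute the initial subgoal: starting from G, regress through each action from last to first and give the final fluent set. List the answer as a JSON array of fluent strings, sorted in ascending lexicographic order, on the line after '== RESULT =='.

Regress step by step:
  through step 2 (drop(b4,rmC,left)): drop {free(left)}, keep {ball_in(b1,rmC)}, require {carry(b4,left), robot_in(rmC)}
    → {ball_in(b1,rmC), carry(b4,left), robot_in(rmC)}
  through step 1 (go(rmD,rmC)): drop {robot_in(rmC)}, keep {ball_in(b1,rmC), carry(b4,left)}, require {robot_in(rmD)}
    → {ball_in(b1,rmC), carry(b4,left), robot_in(rmD)}

== RESULT ==
["ball_in(b1,rmC)", "carry(b4,left)", "robot_in(rmD)"]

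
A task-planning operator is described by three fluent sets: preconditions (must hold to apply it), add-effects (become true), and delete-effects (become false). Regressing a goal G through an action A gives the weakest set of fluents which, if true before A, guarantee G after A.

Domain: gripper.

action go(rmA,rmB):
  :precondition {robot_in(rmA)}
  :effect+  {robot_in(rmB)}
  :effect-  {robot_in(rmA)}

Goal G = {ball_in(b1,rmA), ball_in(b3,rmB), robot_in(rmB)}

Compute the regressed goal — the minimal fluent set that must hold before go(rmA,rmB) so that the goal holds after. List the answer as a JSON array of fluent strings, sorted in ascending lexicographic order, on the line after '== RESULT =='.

Regress:
  G ∩ del = {}  (empty — regression defined)
  G \ add = {ball_in(b1,rmA), ball_in(b3,rmB), robot_in(rmB)} \ {robot_in(rmB)} = {ball_in(b1,rmA), ball_in(b3,rmB)}
  ∪ pre   = {ball_in(b1,rmA), ball_in(b3,rmB)} ∪ {robot_in(rmA)}
          = {ball_in(b1,rmA), ball_in(b3,rmB), robot_in(rmA)}

== RESULT ==
["ball_in(b1,rmA)", "ball_in(b3,rmB)", "robot_in(rmA)"]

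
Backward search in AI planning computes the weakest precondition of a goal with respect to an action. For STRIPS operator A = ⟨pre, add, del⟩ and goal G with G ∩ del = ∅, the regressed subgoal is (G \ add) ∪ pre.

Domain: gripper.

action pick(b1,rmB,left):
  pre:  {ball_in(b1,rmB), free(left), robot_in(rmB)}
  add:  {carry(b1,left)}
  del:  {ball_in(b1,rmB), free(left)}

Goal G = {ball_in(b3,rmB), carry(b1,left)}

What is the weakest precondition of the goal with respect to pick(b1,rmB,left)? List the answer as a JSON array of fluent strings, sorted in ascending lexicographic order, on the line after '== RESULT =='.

Compute (G \ add) ∪ pre:
  G ∩ del = {}  (empty — regression defined)
  G \ add = {ball_in(b3,rmB), carry(b1,left)} \ {carry(b1,left)} = {ball_in(b3,rmB)}
  ∪ pre   = {ball_in(b3,rmB)} ∪ {ball_in(b1,rmB), free(left), robot_in(rmB)}
          = {ball_in(b1,rmB), ball_in(b3,rmB), free(left), robot_in(rmB)}

== RESULT ==
["ball_in(b1,rmB)", "ball_in(b3,rmB)", "free(left)", "robot_in(rmB)"]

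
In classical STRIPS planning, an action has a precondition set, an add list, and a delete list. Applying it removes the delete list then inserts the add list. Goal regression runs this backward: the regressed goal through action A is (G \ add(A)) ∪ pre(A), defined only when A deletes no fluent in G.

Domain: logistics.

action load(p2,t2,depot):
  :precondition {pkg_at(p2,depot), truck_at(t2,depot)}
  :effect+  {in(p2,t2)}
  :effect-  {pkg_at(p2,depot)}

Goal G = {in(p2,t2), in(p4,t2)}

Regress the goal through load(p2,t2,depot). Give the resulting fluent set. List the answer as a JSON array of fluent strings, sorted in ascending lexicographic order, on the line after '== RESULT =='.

Regress:
  G ∩ del = {}  (empty — regression defined)
  G \ add = {in(p2,t2), in(p4,t2)} \ {in(p2,t2)} = {in(p4,t2)}
  ∪ pre   = {in(p4,t2)} ∪ {pkg_at(p2,depot), truck_at(t2,depot)}
          = {in(p4,t2), pkg_at(p2,depot), truck_at(t2,depot)}

== RESULT ==
["in(p4,t2)", "pkg_at(p2,depot)", "truck_at(t2,depot)"]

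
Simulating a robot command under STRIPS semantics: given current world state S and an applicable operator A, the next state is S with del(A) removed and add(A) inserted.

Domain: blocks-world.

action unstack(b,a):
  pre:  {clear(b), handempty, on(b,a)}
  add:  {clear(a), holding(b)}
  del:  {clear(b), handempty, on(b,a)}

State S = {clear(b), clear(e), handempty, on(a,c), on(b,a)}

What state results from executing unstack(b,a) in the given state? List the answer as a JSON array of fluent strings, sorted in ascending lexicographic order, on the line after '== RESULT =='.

Progress:
  pre ⊆ S: {clear(b), handempty, on(b,a)} ⊆ S  — applicable
  S \ del = {clear(e), on(a,c)}
  ∪ add   = {clear(a), clear(e), holding(b), on(a,c)}

== RESULT ==
["clear(a)", "clear(e)", "holding(b)", "on(a,c)"]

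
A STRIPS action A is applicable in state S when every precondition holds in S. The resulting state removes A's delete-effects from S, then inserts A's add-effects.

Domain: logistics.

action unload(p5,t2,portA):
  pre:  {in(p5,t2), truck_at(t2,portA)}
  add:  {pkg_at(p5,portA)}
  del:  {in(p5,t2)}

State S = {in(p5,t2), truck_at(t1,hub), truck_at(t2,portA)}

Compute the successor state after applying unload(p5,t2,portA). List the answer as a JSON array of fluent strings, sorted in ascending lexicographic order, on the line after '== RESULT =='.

Progress:
  pre ⊆ S: {in(p5,t2), truck_at(t2,portA)} ⊆ S  — applicable
  S \ del = {truck_at(t1,hub), truck_at(t2,portA)}
  ∪ add   = {pkg_at(p5,portA), truck_at(t1,hub), truck_at(t2,portA)}

== RESULT ==
["pkg_at(p5,portA)", "truck_at(t1,hub)", "truck_at(t2,portA)"]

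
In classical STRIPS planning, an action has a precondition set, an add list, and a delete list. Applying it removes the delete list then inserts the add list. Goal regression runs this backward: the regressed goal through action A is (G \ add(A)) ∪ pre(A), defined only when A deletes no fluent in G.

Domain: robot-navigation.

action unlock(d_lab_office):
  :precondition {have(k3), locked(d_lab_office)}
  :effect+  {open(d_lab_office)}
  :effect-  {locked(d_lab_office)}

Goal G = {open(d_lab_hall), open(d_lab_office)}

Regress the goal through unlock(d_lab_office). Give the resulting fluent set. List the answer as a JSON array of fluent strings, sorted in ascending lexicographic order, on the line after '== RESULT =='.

Regress:
  G ∩ del = {}  (empty — regression defined)
  G \ add = {open(d_lab_hall), open(d_lab_office)} \ {open(d_lab_office)} = {open(d_lab_hall)}
  ∪ pre   = {open(d_lab_hall)} ∪ {have(k3), locked(d_lab_office)}
          = {have(k3), locked(d_lab_office), open(d_lab_hall)}

== RESULT ==
["have(k3)", "locked(d_lab_office)", "open(d_lab_hall)"]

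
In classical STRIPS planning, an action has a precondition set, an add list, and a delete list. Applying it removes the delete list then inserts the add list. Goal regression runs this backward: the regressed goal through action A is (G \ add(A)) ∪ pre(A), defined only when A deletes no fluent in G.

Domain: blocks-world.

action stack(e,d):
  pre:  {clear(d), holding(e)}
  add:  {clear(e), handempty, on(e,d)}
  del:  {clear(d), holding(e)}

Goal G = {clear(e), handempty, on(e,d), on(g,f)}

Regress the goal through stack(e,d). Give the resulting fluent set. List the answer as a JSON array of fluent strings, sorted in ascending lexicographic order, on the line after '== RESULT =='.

Compute (G \ add) ∪ pre:
  G ∩ del = {}  (empty — regression defined)
  G \ add = {clear(e), handempty, on(e,d), on(g,f)} \ {clear(e), handempty, on(e,d)} = {on(g,f)}
  ∪ pre   = {on(g,f)} ∪ {clear(d), holding(e)}
          = {clear(d), holding(e), on(g,f)}

== RESULT ==
["clear(d)", "holding(e)", "on(g,f)"]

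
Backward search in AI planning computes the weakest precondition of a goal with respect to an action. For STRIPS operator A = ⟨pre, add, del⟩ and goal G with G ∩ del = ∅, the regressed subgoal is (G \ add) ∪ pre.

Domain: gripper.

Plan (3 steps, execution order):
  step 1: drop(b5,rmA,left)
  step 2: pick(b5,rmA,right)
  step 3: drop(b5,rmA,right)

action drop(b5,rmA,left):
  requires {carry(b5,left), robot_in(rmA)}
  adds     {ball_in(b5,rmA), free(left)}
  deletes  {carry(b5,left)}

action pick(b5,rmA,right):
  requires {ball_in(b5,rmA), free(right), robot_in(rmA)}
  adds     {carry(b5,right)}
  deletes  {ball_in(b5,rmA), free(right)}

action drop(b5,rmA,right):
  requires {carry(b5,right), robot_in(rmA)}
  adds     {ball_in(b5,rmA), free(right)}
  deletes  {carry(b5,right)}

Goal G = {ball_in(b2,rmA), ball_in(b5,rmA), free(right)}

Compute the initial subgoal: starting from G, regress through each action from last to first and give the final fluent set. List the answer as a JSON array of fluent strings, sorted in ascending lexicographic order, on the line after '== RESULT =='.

Work backward from the goal:
  through step 3 (drop(b5,rmA,right)): drop {ball_in(b5,rmA), free(right)}, keep {ball_in(b2,rmA)}, require {carry(b5,right), robot_in(rmA)}
    → {ball_in(b2,rmA), carry(b5,right), robot_in(rmA)}
  through step 2 (pick(b5,rmA,right)): drop {carry(b5,right)}, keep {ball_in(b2,rmA), robot_in(rmA)}, require {ball_in(b5,rmA), free(right), robot_in(rmA)}
    → {ball_in(b2,rmA), ball_in(b5,rmA), free(right), robot_in(rmA)}
  through step 1 (drop(b5,rmA,left)): drop {ball_in(b5,rmA)}, keep {ball_in(b2,rmA), free(right), robot_in(rmA)}, require {carry(b5,left), robot_in(rmA)}
    → {ball_in(b2,rmA), carry(b5,left), free(right), robot_in(rmA)}

== RESULT ==
["ball_in(b2,rmA)", "carry(b5,left)", "free(right)", "robot_in(rmA)"]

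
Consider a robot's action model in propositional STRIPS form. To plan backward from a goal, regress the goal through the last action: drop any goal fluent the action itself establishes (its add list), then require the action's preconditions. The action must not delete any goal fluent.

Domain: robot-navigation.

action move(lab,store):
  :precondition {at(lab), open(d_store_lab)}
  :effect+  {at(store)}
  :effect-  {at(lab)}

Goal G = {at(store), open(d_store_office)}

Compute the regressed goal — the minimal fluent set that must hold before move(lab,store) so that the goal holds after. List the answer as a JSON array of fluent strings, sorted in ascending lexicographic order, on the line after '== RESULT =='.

Regress:
  G ∩ del = {}  (empty — regression defined)
  G \ add = {at(store), open(d_store_office)} \ {at(store)} = {open(d_store_office)}
  ∪ pre   = {open(d_store_office)} ∪ {at(lab), open(d_store_lab)}
          = {at(lab), open(d_store_lab), open(d_store_office)}

== RESULT ==
["at(lab)", "open(d_store_lab)", "open(d_store_office)"]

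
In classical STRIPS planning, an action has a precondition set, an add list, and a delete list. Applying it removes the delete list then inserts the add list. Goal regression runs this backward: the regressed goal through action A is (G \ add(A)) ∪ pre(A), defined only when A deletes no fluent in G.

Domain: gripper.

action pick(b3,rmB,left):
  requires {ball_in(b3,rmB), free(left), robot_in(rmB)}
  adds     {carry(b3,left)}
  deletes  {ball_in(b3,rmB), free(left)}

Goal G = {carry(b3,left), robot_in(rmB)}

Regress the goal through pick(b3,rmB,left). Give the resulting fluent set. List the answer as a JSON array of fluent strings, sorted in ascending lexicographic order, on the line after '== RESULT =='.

Compute (G \ add) ∪ pre:
  G ∩ del = {}  (empty — regression defined)
  G \ add = {carry(b3,left), robot_in(rmB)} \ {carry(b3,left)} = {robot_in(rmB)}
  ∪ pre   = {robot_in(rmB)} ∪ {ball_in(b3,rmB), free(left), robot_in(rmB)}
          = {ball_in(b3,rmB), free(left), robot_in(rmB)}

== RESULT ==
["ball_in(b3,rmB)", "free(left)", "robot_in(rmB)"]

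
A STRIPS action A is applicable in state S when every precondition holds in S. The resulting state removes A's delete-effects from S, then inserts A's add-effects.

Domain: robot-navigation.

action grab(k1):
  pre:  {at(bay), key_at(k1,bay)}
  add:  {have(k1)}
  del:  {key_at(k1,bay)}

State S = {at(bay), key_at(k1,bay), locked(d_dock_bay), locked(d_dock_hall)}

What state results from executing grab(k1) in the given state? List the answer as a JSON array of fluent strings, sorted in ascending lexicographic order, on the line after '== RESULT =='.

Compute (S \ del) ∪ add:
  pre ⊆ S: {at(bay), key_at(k1,bay)} ⊆ S  — applicable
  S \ del = {at(bay), locked(d_dock_bay), locked(d_dock_hall)}
  ∪ add   = {at(bay), have(k1), locked(d_dock_bay), locked(d_dock_hall)}

== RESULT ==
["at(bay)", "have(k1)", "locked(d_dock_bay)", "locked(d_dock_hall)"]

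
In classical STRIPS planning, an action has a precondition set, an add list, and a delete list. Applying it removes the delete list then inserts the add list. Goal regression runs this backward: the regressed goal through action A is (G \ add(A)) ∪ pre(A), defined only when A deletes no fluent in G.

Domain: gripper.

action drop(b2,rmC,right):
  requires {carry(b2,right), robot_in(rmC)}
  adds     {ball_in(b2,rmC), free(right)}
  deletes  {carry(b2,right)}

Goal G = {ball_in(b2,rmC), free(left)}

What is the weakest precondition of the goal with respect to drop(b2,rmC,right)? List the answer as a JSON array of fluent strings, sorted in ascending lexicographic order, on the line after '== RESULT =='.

Regress:
  G ∩ del = {}  (empty — regression defined)
  G \ add = {ball_in(b2,rmC), free(left)} \ {ball_in(b2,rmC), free(right)} = {free(left)}
  ∪ pre   = {free(left)} ∪ {carry(b2,right), robot_in(rmC)}
          = {carry(b2,right), free(left), robot_in(rmC)}

== RESULT ==
["carry(b2,right)", "free(left)", "robot_in(rmC)"]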